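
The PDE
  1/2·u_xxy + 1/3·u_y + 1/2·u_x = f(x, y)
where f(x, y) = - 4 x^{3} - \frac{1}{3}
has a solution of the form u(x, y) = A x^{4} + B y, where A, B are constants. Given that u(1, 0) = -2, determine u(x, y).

Substitute the ansatz u = A x^{4} + B y into the left-hand side.
Derivatives of the ansatz:
  u_xxy = 0
  u_y = B
  u_x = 4 A x^{3}
Term by term:
  1/2·u_xxy = 0
  1/3·u_y = \frac{B}{3}
  1/2·u_x = 2 A x^{3}
So the left-hand side equals
  2 A x^{3} + \frac{B}{3}
This must equal f(x, y) = - 4 x^{3} - \frac{1}{3} identically.
Matching coefficients of the independent functions:
  [constant term]:  \frac{B}{3} = - \frac{1}{3}
  [x^{3}]:  2 A = -4
Solving: A = -2, B = -1.
Check against the point condition:
  u(1, 0) = -2  ⟹  A = -2  ✓
Hence u(x, y) = - 2 x^{4} - y.

Answer: u(x, y) = - 2 x^{4} - y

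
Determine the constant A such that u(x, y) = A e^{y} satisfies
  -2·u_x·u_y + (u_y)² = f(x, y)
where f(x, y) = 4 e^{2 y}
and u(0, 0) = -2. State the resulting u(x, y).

Substitute the ansatz u = A e^{y} into the left-hand side.
Derivatives of the ansatz:
  u_x = 0
  u_y = A e^{y}
Term by term:
  -2·u_x·u_y = 0
  (u_y)² = A^{2} e^{2 y}
So the left-hand side equals
  A^{2} e^{2 y}
This must equal f(x, y) = 4 e^{2 y} identically.
Matching coefficients of the independent functions:
  [e^{2 y}]:  A^{2} = 4
These equations allow (A) = (-2) or (2).
Impose the point condition(s):
  u(0, 0) = -2  ⟹  A = -2
Only A = -2 satisfies everything.
Hence u(x, y) = - 2 e^{y}.

Answer: u(x, y) = - 2 e^{y}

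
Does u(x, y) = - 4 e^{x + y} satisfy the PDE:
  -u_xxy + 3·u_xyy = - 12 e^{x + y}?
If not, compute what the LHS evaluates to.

Evaluate each term of the left-hand side for u = - 4 e^{x + y}.
Derivatives:
  u_xxy = - 4 e^{x} e^{y}
  u_xyy = - 4 e^{x} e^{y}
Terms:
  -u_xxy = 4 e^{x + y}
  3·u_xyy = - 12 e^{x + y}
Sum: LHS = - 8 e^{x + y}
Given right-hand side: - 12 e^{x + y}. Difference LHS − RHS = 4 e^{x + y} ≠ 0, so u is not a solution.

Answer: No, the LHS evaluates to - 8 e^{x + y}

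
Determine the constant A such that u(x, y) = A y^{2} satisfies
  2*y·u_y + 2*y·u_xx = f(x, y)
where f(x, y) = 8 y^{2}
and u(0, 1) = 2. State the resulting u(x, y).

Substitute the ansatz u = A y^{2} into the left-hand side.
Derivatives of the ansatz:
  u_y = 2 A y
  u_xx = 0
Term by term:
  2*y·u_y = 4 A y^{2}
  2*y·u_xx = 0
So the left-hand side equals
  4 A y^{2}
This must equal f(x, y) = 8 y^{2} identically.
Matching coefficients of the independent functions:
  [y^{2}]:  4 A = 8
Solving: A = 2.
Check against the point condition:
  u(0, 1) = 2  ⟹  A = 2  ✓
Hence u(x, y) = 2 y^{2}.

Answer: u(x, y) = 2 y^{2}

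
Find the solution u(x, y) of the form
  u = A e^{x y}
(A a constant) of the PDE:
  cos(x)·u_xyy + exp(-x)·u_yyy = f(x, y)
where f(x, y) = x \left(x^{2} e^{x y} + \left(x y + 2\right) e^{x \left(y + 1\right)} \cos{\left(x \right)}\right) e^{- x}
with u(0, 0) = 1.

Substitute the ansatz u = A e^{x y} into the left-hand side.
Derivatives of the ansatz:
  u_xyy = A x^{2} y e^{x y} + 2 A x e^{x y}
  u_yyy = A x^{3} e^{x y}
Term by term:
  cos(x)·u_xyy = A x^{2} y e^{x y} \cos{\left(x \right)} + 2 A x e^{x y} \cos{\left(x \right)}
  exp(-x)·u_yyy = A x^{3} e^{- x} e^{x y}
So the left-hand side equals
  A x^{3} e^{- x} e^{x y} + A x^{2} y e^{x y} \cos{\left(x \right)} + 2 A x e^{x y} \cos{\left(x \right)}
This must equal f(x, y) identically; expanded, f = x^{3} e^{- x} e^{x y} + x^{2} y e^{x y} \cos{\left(x \right)} + 2 x e^{x y} \cos{\left(x \right)}.
Matching coefficients of the independent functions:
  [x e^{x y} \cos{\left(x \right)}]:  2 A = 2
  [x^{3} e^{- x} e^{x y}, x^{2} y e^{x y} \cos{\left(x \right)}]:  A = 1
Solving: A = 1.
Check against the point condition:
  u(0, 0) = 1  ⟹  A = 1  ✓
Hence u(x, y) = e^{x y}.

Answer: u(x, y) = e^{x y}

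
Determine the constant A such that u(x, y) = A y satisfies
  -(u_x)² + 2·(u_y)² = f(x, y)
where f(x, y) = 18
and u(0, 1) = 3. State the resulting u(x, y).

Substitute the ansatz u = A y into the left-hand side.
Derivatives of the ansatz:
  u_x = 0
  u_y = A
Term by term:
  -(u_x)² = 0
  2·(u_y)² = 2 A^{2}
So the left-hand side equals
  2 A^{2}
This must equal f(x, y) = 18 identically.
Matching coefficients of the independent functions:
  [constant term]:  2 A^{2} = 18
These equations allow (A) = (-3) or (3).
Impose the point condition(s):
  u(0, 1) = 3  ⟹  A = 3
Only A = 3 satisfies everything.
Hence u(x, y) = 3 y.

Answer: u(x, y) = 3 y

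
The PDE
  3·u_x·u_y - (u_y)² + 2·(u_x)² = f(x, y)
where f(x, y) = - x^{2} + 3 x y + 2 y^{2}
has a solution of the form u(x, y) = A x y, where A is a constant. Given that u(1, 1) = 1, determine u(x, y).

Substitute the ansatz u = A x y into the left-hand side.
Derivatives of the ansatz:
  u_x = A y
  u_y = A x
Term by term:
  3·u_x·u_y = 3 A^{2} x y
  -(u_y)² = - A^{2} x^{2}
  2·(u_x)² = 2 A^{2} y^{2}
So the left-hand side equals
  - A^{2} x^{2} + 3 A^{2} x y + 2 A^{2} y^{2}
This must equal f(x, y) = - x^{2} + 3 x y + 2 y^{2} identically.
Matching coefficients of the independent functions:
  [x^{2}]:  - A^{2} = -1
  [y^{2}]:  2 A^{2} = 2
  [x y]:  3 A^{2} = 3
These equations allow (A) = (-1) or (1).
Impose the point condition(s):
  u(1, 1) = 1  ⟹  A = 1
Only A = 1 satisfies everything.
Hence u(x, y) = x y.

Answer: u(x, y) = x y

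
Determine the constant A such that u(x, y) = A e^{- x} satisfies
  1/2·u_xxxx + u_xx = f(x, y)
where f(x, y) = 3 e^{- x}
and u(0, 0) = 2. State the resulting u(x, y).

Substitute the ansatz u = A e^{- x} into the left-hand side.
Derivatives of the ansatz:
  u_xxxx = A e^{- x}
  u_xx = A e^{- x}
Term by term:
  1/2·u_xxxx = \frac{A e^{- x}}{2}
  u_xx = A e^{- x}
So the left-hand side equals
  \frac{3 A e^{- x}}{2}
This must equal f(x, y) = 3 e^{- x} identically.
Matching coefficients of the independent functions:
  [e^{- x}]:  \frac{3 A}{2} = 3
Solving: A = 2.
Check against the point condition:
  u(0, 0) = 2  ⟹  A = 2  ✓
Hence u(x, y) = 2 e^{- x}.

Answer: u(x, y) = 2 e^{- x}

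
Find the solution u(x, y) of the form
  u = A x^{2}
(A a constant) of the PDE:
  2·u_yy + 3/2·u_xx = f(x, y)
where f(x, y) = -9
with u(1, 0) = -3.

Substitute the ansatz u = A x^{2} into the left-hand side.
Derivatives of the ansatz:
  u_yy = 0
  u_xx = 2 A
Term by term:
  2·u_yy = 0
  3/2·u_xx = 3 A
So the left-hand side equals
  3 A
This must equal f(x, y) = -9 identically.
Matching coefficients of the independent functions:
  [constant term]:  3 A = -9
Solving: A = -3.
Check against the point condition:
  u(1, 0) = -3  ⟹  A = -3  ✓
Hence u(x, y) = - 3 x^{2}.

Answer: u(x, y) = - 3 x^{2}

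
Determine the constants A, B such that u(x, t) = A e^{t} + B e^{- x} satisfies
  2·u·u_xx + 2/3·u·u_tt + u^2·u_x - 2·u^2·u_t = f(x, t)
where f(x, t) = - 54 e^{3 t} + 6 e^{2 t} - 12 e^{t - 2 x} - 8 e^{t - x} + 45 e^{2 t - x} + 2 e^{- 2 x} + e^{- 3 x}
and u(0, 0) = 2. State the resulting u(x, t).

Substitute the ansatz u = A e^{t} + B e^{- x} into the left-hand side.
Derivatives of the ansatz:
  u_xx = B e^{- x}
  u_tt = A e^{t}
  u_x = - B e^{- x}
  u_t = A e^{t}
Term by term:
  2·u·u_xx = 2 A B e^{t} e^{- x} + 2 B^{2} e^{- 2 x}
  2/3·u·u_tt = \frac{2 A^{2} e^{2 t}}{3} + \frac{2 A B e^{t} e^{- x}}{3}
  u^2·u_x = - A^{2} B e^{2 t} e^{- x} - 2 A B^{2} e^{t} e^{- 2 x} - B^{3} e^{- 3 x}
  -2·u^2·u_t = - 2 A^{3} e^{3 t} - 4 A^{2} B e^{2 t} e^{- x} - 2 A B^{2} e^{t} e^{- 2 x}
So the left-hand side equals
  - 2 A^{3} e^{3 t} - 5 A^{2} B e^{2 t} e^{- x} + \frac{2 A^{2} e^{2 t}}{3} - 4 A B^{2} e^{t} e^{- 2 x} + \frac{8 A B e^{t} e^{- x}}{3} - B^{3} e^{- 3 x} + 2 B^{2} e^{- 2 x}
This must equal f(x, t) identically; expanded, f = - 54 e^{3 t} + 6 e^{2 t} + 45 e^{2 t} e^{- x} - 8 e^{t} e^{- x} - 12 e^{t} e^{- 2 x} + 2 e^{- 2 x} + e^{- 3 x}.
Matching coefficients of the independent functions:
  [e^{t} e^{- 2 x}]:  - 4 A B^{2} = -12
  [e^{t} e^{- x}]:  \frac{8 A B}{3} = -8
  [e^{2 t} e^{- x}]:  - 5 A^{2} B = 45
  [e^{2 t}]:  \frac{2 A^{2}}{3} = 6
  [e^{3 t}]:  - 2 A^{3} = -54
  [e^{- 3 x}]:  - B^{3} = 1
  [e^{- 2 x}]:  2 B^{2} = 2
Solving: A = 3, B = -1.
Check against the point condition:
  u(0, 0) = 2  ⟹  A + B = 2  ✓
Hence u(x, t) = 3 e^{t} - e^{- x}.

Answer: u(x, t) = 3 e^{t} - e^{- x}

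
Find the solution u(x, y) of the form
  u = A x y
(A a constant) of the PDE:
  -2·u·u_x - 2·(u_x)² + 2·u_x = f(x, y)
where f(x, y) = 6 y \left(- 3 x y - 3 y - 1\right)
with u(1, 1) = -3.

Answer: u(x, y) = - 3 x y

Derivation:
Substitute the ansatz u = A x y into the left-hand side.
Derivatives of the ansatz:
  u_x = A y
Term by term:
  -2·u·u_x = - 2 A^{2} x y^{2}
  -2·(u_x)² = - 2 A^{2} y^{2}
  2·u_x = 2 A y
So the left-hand side equals
  - 2 A^{2} x y^{2} - 2 A^{2} y^{2} + 2 A y
This must equal f(x, y) identically; expanded, f = - 18 x y^{2} - 18 y^{2} - 6 y.
Matching coefficients of the independent functions:
  [y]:  2 A = -6
  [y^{2}, x y^{2}]:  - 2 A^{2} = -18
Solving: A = -3.
Check against the point condition:
  u(1, 1) = -3  ⟹  A = -3  ✓
Hence u(x, y) = - 3 x y.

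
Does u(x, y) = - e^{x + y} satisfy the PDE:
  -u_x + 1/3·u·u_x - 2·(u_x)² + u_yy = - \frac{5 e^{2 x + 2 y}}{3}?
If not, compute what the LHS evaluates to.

Evaluate each term of the left-hand side for u = - e^{x + y}.
Derivatives:
  u_x = - e^{x} e^{y}
  u_yy = - e^{x} e^{y}
Terms:
  -u_x = e^{x + y}
  1/3·u·u_x = \frac{e^{2 x + 2 y}}{3}
  -2·(u_x)² = - 2 e^{2 x + 2 y}
  u_yy = - e^{x + y}
Sum: LHS = - \frac{5 e^{2 x + 2 y}}{3}
This is exactly the given right-hand side, so u is a solution.

Answer: Yes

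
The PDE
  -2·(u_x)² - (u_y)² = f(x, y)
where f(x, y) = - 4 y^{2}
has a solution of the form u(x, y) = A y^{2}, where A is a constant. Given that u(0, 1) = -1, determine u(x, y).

Substitute the ansatz u = A y^{2} into the left-hand side.
Derivatives of the ansatz:
  u_x = 0
  u_y = 2 A y
Term by term:
  -2·(u_x)² = 0
  -(u_y)² = - 4 A^{2} y^{2}
So the left-hand side equals
  - 4 A^{2} y^{2}
This must equal f(x, y) = - 4 y^{2} identically.
Matching coefficients of the independent functions:
  [y^{2}]:  - 4 A^{2} = -4
These equations allow (A) = (-1) or (1).
Impose the point condition(s):
  u(0, 1) = -1  ⟹  A = -1
Only A = -1 satisfies everything.
Hence u(x, y) = - y^{2}.

Answer: u(x, y) = - y^{2}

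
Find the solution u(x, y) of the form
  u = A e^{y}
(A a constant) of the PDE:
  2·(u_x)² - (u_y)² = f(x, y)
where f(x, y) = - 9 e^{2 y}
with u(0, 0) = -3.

Answer: u(x, y) = - 3 e^{y}

Derivation:
Substitute the ansatz u = A e^{y} into the left-hand side.
Derivatives of the ansatz:
  u_x = 0
  u_y = A e^{y}
Term by term:
  2·(u_x)² = 0
  -(u_y)² = - A^{2} e^{2 y}
So the left-hand side equals
  - A^{2} e^{2 y}
This must equal f(x, y) = - 9 e^{2 y} identically.
Matching coefficients of the independent functions:
  [e^{2 y}]:  - A^{2} = -9
These equations allow (A) = (-3) or (3).
Impose the point condition(s):
  u(0, 0) = -3  ⟹  A = -3
Only A = -3 satisfies everything.
Hence u(x, y) = - 3 e^{y}.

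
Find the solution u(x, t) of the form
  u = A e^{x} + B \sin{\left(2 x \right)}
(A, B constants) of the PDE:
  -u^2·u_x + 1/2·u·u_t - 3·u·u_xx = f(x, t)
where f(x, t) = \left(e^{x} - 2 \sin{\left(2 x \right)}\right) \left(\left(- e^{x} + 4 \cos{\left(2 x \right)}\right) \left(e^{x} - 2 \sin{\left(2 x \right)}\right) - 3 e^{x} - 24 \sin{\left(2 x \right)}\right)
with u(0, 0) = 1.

Substitute the ansatz u = A e^{x} + B \sin{\left(2 x \right)} into the left-hand side.
Derivatives of the ansatz:
  u_x = A e^{x} + 2 B \cos{\left(2 x \right)}
  u_t = 0
  u_xx = A e^{x} - 4 B \sin{\left(2 x \right)}
Term by term:
  -u^2·u_x = - A^{3} e^{3 x} - 2 A^{2} B e^{2 x} \sin{\left(2 x \right)} - 2 A^{2} B e^{2 x} \cos{\left(2 x \right)} - A B^{2} e^{x} \sin^{2}{\left(2 x \right)} - 4 A B^{2} e^{x} \sin{\left(2 x \right)} \cos{\left(2 x \right)} - 2 B^{3} \sin^{2}{\left(2 x \right)} \cos{\left(2 x \right)}
  1/2·u·u_t = 0
  -3·u·u_xx = - 3 A^{2} e^{2 x} + 9 A B e^{x} \sin{\left(2 x \right)} + 12 B^{2} \sin^{2}{\left(2 x \right)}
So the left-hand side equals
  - A^{3} e^{3 x} - 2 A^{2} B e^{2 x} \sin{\left(2 x \right)} - 2 A^{2} B e^{2 x} \cos{\left(2 x \right)} - 3 A^{2} e^{2 x} - A B^{2} e^{x} \sin^{2}{\left(2 x \right)} - 4 A B^{2} e^{x} \sin{\left(2 x \right)} \cos{\left(2 x \right)} + 9 A B e^{x} \sin{\left(2 x \right)} - 2 B^{3} \sin^{2}{\left(2 x \right)} \cos{\left(2 x \right)} + 12 B^{2} \sin^{2}{\left(2 x \right)}
This must equal f(x, t) identically; expanded, f = - e^{3 x} + 4 e^{2 x} \sin{\left(2 x \right)} + 4 e^{2 x} \cos{\left(2 x \right)} - 3 e^{2 x} - 4 e^{x} \sin^{2}{\left(2 x \right)} - 16 e^{x} \sin{\left(2 x \right)} \cos{\left(2 x \right)} - 18 e^{x} \sin{\left(2 x \right)} + 16 \sin^{2}{\left(2 x \right)} \cos{\left(2 x \right)} + 48 \sin^{2}{\left(2 x \right)}.
Matching coefficients of the independent functions:
  [e^{x} \sin{\left(2 x \right)}]:  9 A B = -18
  [e^{x} \sin^{2}{\left(2 x \right)}]:  - A B^{2} = -4
  [e^{2 x} \sin{\left(2 x \right)}, e^{2 x} \cos{\left(2 x \right)}]:  - 2 A^{2} B = 4
  [\sin^{2}{\left(2 x \right)} \cos{\left(2 x \right)}]:  - 2 B^{3} = 16
  [e^{x} \sin{\left(2 x \right)} \cos{\left(2 x \right)}]:  - 4 A B^{2} = -16
  [e^{2 x}]:  - 3 A^{2} = -3
  [e^{3 x}]:  - A^{3} = -1
  [\sin^{2}{\left(2 x \right)}]:  12 B^{2} = 48
Solving: A = 1, B = -2.
Check against the point condition:
  u(0, 0) = 1  ⟹  A = 1  ✓
Hence u(x, t) = e^{x} - 2 \sin{\left(2 x \right)}.

Answer: u(x, t) = e^{x} - 2 \sin{\left(2 x \right)}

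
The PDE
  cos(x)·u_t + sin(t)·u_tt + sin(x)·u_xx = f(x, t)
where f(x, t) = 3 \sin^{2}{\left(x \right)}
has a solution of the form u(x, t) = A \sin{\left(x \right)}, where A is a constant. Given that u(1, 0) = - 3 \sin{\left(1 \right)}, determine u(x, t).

Substitute the ansatz u = A \sin{\left(x \right)} into the left-hand side.
Derivatives of the ansatz:
  u_t = 0
  u_tt = 0
  u_xx = - A \sin{\left(x \right)}
Term by term:
  cos(x)·u_t = 0
  sin(t)·u_tt = 0
  sin(x)·u_xx = - A \sin^{2}{\left(x \right)}
So the left-hand side equals
  - A \sin^{2}{\left(x \right)}
This must equal f(x, t) = 3 \sin^{2}{\left(x \right)} identically.
Matching coefficients of the independent functions:
  [\sin^{2}{\left(x \right)}]:  - A = 3
Solving: A = -3.
Check against the point condition:
  u(1, 0) = - 3 \sin{\left(1 \right)}  ⟹  A \sin{\left(1 \right)} = - 3 \sin{\left(1 \right)}  ✓
Hence u(x, t) = - 3 \sin{\left(x \right)}.

Answer: u(x, t) = - 3 \sin{\left(x \right)}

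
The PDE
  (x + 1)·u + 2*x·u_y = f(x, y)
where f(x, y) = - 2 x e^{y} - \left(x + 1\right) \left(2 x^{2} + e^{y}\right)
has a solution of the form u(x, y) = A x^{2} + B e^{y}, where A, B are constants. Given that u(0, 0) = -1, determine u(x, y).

Substitute the ansatz u = A x^{2} + B e^{y} into the left-hand side.
Derivatives of the ansatz:
  u_y = B e^{y}
Term by term:
  (x + 1)·u = A x^{3} + A x^{2} + B x e^{y} + B e^{y}
  2*x·u_y = 2 B x e^{y}
So the left-hand side equals
  A x^{3} + A x^{2} + 3 B x e^{y} + B e^{y}
This must equal f(x, y) identically; expanded, f = - 2 x^{3} - 2 x^{2} - 3 x e^{y} - e^{y}.
Matching coefficients of the independent functions:
  [x^{2}, x^{3}]:  A = -2
  [x e^{y}]:  3 B = -3
  [e^{y}]:  B = -1
Solving: A = -2, B = -1.
Check against the point condition:
  u(0, 0) = -1  ⟹  B = -1  ✓
Hence u(x, y) = - 2 x^{2} - e^{y}.

Answer: u(x, y) = - 2 x^{2} - e^{y}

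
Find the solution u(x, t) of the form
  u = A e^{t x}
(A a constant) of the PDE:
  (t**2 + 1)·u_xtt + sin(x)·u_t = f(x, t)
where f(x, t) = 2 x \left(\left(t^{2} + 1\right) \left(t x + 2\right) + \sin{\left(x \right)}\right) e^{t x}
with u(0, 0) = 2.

Substitute the ansatz u = A e^{t x} into the left-hand side.
Derivatives of the ansatz:
  u_xtt = A t x^{2} e^{t x} + 2 A x e^{t x}
  u_t = A x e^{t x}
Term by term:
  (t**2 + 1)·u_xtt = A t^{3} x^{2} e^{t x} + 2 A t^{2} x e^{t x} + A t x^{2} e^{t x} + 2 A x e^{t x}
  sin(x)·u_t = A x e^{t x} \sin{\left(x \right)}
So the left-hand side equals
  A t^{3} x^{2} e^{t x} + 2 A t^{2} x e^{t x} + A t x^{2} e^{t x} + A x e^{t x} \sin{\left(x \right)} + 2 A x e^{t x}
This must equal f(x, t) identically; expanded, f = 2 t^{3} x^{2} e^{t x} + 4 t^{2} x e^{t x} + 2 t x^{2} e^{t x} + 2 x e^{t x} \sin{\left(x \right)} + 4 x e^{t x}.
Matching coefficients of the independent functions:
  [x e^{t x}, t^{2} x e^{t x}]:  2 A = 4
  [t x^{2} e^{t x}, t^{3} x^{2} e^{t x}, x e^{t x} \sin{\left(x \right)}]:  A = 2
Solving: A = 2.
Check against the point condition:
  u(0, 0) = 2  ⟹  A = 2  ✓
Hence u(x, t) = 2 e^{t x}.

Answer: u(x, t) = 2 e^{t x}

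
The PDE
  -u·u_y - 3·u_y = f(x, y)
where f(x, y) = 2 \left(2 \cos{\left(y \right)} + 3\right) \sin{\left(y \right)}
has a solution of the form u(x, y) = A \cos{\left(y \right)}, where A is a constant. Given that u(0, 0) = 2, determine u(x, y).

Answer: u(x, y) = 2 \cos{\left(y \right)}

Derivation:
Substitute the ansatz u = A \cos{\left(y \right)} into the left-hand side.
Derivatives of the ansatz:
  u_y = - A \sin{\left(y \right)}
Term by term:
  -u·u_y = A^{2} \sin{\left(y \right)} \cos{\left(y \right)}
  -3·u_y = 3 A \sin{\left(y \right)}
So the left-hand side equals
  A^{2} \sin{\left(y \right)} \cos{\left(y \right)} + 3 A \sin{\left(y \right)}
This must equal f(x, y) identically; expanded, f = 4 \sin{\left(y \right)} \cos{\left(y \right)} + 6 \sin{\left(y \right)}.
Matching coefficients of the independent functions:
  [\sin{\left(y \right)} \cos{\left(y \right)}]:  A^{2} = 4
  [\sin{\left(y \right)}]:  3 A = 6
Solving: A = 2.
Check against the point condition:
  u(0, 0) = 2  ⟹  A = 2  ✓
Hence u(x, y) = 2 \cos{\left(y \right)}.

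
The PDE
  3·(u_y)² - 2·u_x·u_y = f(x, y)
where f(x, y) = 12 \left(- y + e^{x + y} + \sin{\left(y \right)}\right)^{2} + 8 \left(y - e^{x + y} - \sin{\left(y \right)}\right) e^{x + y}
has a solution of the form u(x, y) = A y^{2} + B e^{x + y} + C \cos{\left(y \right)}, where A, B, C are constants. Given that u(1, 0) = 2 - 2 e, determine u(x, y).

Answer: u(x, y) = y^{2} - 2 e^{x + y} + 2 \cos{\left(y \right)}

Derivation:
Substitute the ansatz u = A y^{2} + B e^{x + y} + C \cos{\left(y \right)} into the left-hand side.
Derivatives of the ansatz:
  u_y = 2 A y + B e^{x} e^{y} - C \sin{\left(y \right)}
  u_x = B e^{x} e^{y}
Term by term:
  3·(u_y)² = 12 A^{2} y^{2} + 12 A B y e^{x} e^{y} - 12 A C y \sin{\left(y \right)} + 3 B^{2} e^{2 x} e^{2 y} - 6 B C e^{x} e^{y} \sin{\left(y \right)} + 3 C^{2} \sin^{2}{\left(y \right)}
  -2·u_x·u_y = - 4 A B y e^{x} e^{y} - 2 B^{2} e^{2 x} e^{2 y} + 2 B C e^{x} e^{y} \sin{\left(y \right)}
So the left-hand side equals
  12 A^{2} y^{2} + 8 A B y e^{x} e^{y} - 12 A C y \sin{\left(y \right)} + B^{2} e^{2 x} e^{2 y} - 4 B C e^{x} e^{y} \sin{\left(y \right)} + 3 C^{2} \sin^{2}{\left(y \right)}
This must equal f(x, y) identically; expanded, f = 12 y^{2} - 16 y e^{x} e^{y} - 24 y \sin{\left(y \right)} + 4 e^{2 x} e^{2 y} + 16 e^{x} e^{y} \sin{\left(y \right)} + 12 \sin^{2}{\left(y \right)}.
Matching coefficients of the independent functions:
  [y^{2}]:  12 A^{2} = 12
  [y \sin{\left(y \right)}]:  - 12 A C = -24
  [e^{2 x} e^{2 y}]:  B^{2} = 4
  [y e^{x} e^{y}]:  8 A B = -16
  [e^{x} e^{y} \sin{\left(y \right)}]:  - 4 B C = 16
  [\sin^{2}{\left(y \right)}]:  3 C^{2} = 12
These equations allow (A, B, C) = (-1, 2, -2) or (1, -2, 2).
Impose the point condition(s):
  u(1, 0) = 2 - 2 e  ⟹  e B + C = 2 - 2 e
Only A = 1, B = -2, C = 2 satisfies everything.
Hence u(x, y) = y^{2} - 2 e^{x + y} + 2 \cos{\left(y \right)}.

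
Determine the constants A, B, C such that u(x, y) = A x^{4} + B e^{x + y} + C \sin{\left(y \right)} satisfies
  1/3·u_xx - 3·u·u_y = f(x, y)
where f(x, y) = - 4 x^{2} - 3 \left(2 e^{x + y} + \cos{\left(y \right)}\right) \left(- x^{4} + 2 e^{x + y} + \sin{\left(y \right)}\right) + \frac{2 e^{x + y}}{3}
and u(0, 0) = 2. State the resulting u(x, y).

Substitute the ansatz u = A x^{4} + B e^{x + y} + C \sin{\left(y \right)} into the left-hand side.
Derivatives of the ansatz:
  u_xx = 12 A x^{2} + B e^{x} e^{y}
  u_y = B e^{x} e^{y} + C \cos{\left(y \right)}
Term by term:
  1/3·u_xx = 4 A x^{2} + \frac{B e^{x} e^{y}}{3}
  -3·u·u_y = - 3 A B x^{4} e^{x} e^{y} - 3 A C x^{4} \cos{\left(y \right)} - 3 B^{2} e^{2 x} e^{2 y} - 3 B C e^{x} e^{y} \sin{\left(y \right)} - 3 B C e^{x} e^{y} \cos{\left(y \right)} - 3 C^{2} \sin{\left(y \right)} \cos{\left(y \right)}
So the left-hand side equals
  - 3 A B x^{4} e^{x} e^{y} - 3 A C x^{4} \cos{\left(y \right)} + 4 A x^{2} - 3 B^{2} e^{2 x} e^{2 y} - 3 B C e^{x} e^{y} \sin{\left(y \right)} - 3 B C e^{x} e^{y} \cos{\left(y \right)} + \frac{B e^{x} e^{y}}{3} - 3 C^{2} \sin{\left(y \right)} \cos{\left(y \right)}
This must equal f(x, y) identically; expanded, f = 6 x^{4} e^{x} e^{y} + 3 x^{4} \cos{\left(y \right)} - 4 x^{2} - 12 e^{2 x} e^{2 y} - 6 e^{x} e^{y} \sin{\left(y \right)} - 6 e^{x} e^{y} \cos{\left(y \right)} + \frac{2 e^{x} e^{y}}{3} - 3 \sin{\left(y \right)} \cos{\left(y \right)}.
Matching coefficients of the independent functions:
  [x^{2}]:  4 A = -4
  [x^{4} \cos{\left(y \right)}]:  - 3 A C = 3
  [e^{x} e^{y}]:  \frac{B}{3} = \frac{2}{3}
  [e^{2 x} e^{2 y}]:  - 3 B^{2} = -12
  [\sin{\left(y \right)} \cos{\left(y \right)}]:  - 3 C^{2} = -3
  [x^{4} e^{x} e^{y}]:  - 3 A B = 6
  [e^{x} e^{y} \sin{\left(y \right)}, e^{x} e^{y} \cos{\left(y \right)}]:  - 3 B C = -6
Solving: A = -1, B = 2, C = 1.
Check against the point condition:
  u(0, 0) = 2  ⟹  B = 2  ✓
Hence u(x, y) = - x^{4} + 2 e^{x + y} + \sin{\left(y \right)}.

Answer: u(x, y) = - x^{4} + 2 e^{x + y} + \sin{\left(y \right)}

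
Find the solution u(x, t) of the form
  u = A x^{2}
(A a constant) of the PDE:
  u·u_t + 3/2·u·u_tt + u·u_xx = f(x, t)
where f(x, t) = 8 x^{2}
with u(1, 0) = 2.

Substitute the ansatz u = A x^{2} into the left-hand side.
Derivatives of the ansatz:
  u_t = 0
  u_tt = 0
  u_xx = 2 A
Term by term:
  u·u_t = 0
  3/2·u·u_tt = 0
  u·u_xx = 2 A^{2} x^{2}
So the left-hand side equals
  2 A^{2} x^{2}
This must equal f(x, t) = 8 x^{2} identically.
Matching coefficients of the independent functions:
  [x^{2}]:  2 A^{2} = 8
These equations allow (A) = (-2) or (2).
Impose the point condition(s):
  u(1, 0) = 2  ⟹  A = 2
Only A = 2 satisfies everything.
Hence u(x, t) = 2 x^{2}.

Answer: u(x, t) = 2 x^{2}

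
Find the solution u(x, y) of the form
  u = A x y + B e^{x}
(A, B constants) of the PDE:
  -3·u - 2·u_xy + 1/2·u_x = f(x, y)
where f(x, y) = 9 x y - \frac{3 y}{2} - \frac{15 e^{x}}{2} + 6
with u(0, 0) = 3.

Substitute the ansatz u = A x y + B e^{x} into the left-hand side.
Derivatives of the ansatz:
  u_xy = A
  u_x = A y + B e^{x}
Term by term:
  -3·u = - 3 A x y - 3 B e^{x}
  -2·u_xy = - 2 A
  1/2·u_x = \frac{A y}{2} + \frac{B e^{x}}{2}
So the left-hand side equals
  - 3 A x y + \frac{A y}{2} - 2 A - \frac{5 B e^{x}}{2}
This must equal f(x, y) = 9 x y - \frac{3 y}{2} - \frac{15 e^{x}}{2} + 6 identically.
Matching coefficients of the independent functions:
  [constant term]:  - 2 A = 6
  [y]:  \frac{A}{2} = - \frac{3}{2}
  [x y]:  - 3 A = 9
  [e^{x}]:  - \frac{5 B}{2} = - \frac{15}{2}
Solving: A = -3, B = 3.
Check against the point condition:
  u(0, 0) = 3  ⟹  B = 3  ✓
Hence u(x, y) = - 3 x y + 3 e^{x}.

Answer: u(x, y) = - 3 x y + 3 e^{x}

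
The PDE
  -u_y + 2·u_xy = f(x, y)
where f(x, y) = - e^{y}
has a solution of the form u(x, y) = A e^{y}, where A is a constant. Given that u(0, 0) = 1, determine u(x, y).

Substitute the ansatz u = A e^{y} into the left-hand side.
Derivatives of the ansatz:
  u_y = A e^{y}
  u_xy = 0
Term by term:
  -u_y = - A e^{y}
  2·u_xy = 0
So the left-hand side equals
  - A e^{y}
This must equal f(x, y) = - e^{y} identically.
Matching coefficients of the independent functions:
  [e^{y}]:  - A = -1
Solving: A = 1.
Check against the point condition:
  u(0, 0) = 1  ⟹  A = 1  ✓
Hence u(x, y) = e^{y}.

Answer: u(x, y) = e^{y}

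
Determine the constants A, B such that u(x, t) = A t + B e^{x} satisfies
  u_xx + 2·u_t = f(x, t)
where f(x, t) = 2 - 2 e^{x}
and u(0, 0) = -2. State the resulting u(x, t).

Answer: u(x, t) = t - 2 e^{x}

Derivation:
Substitute the ansatz u = A t + B e^{x} into the left-hand side.
Derivatives of the ansatz:
  u_xx = B e^{x}
  u_t = A
Term by term:
  u_xx = B e^{x}
  2·u_t = 2 A
So the left-hand side equals
  2 A + B e^{x}
This must equal f(x, t) = 2 - 2 e^{x} identically.
Matching coefficients of the independent functions:
  [constant term]:  2 A = 2
  [e^{x}]:  B = -2
Solving: A = 1, B = -2.
Check against the point condition:
  u(0, 0) = -2  ⟹  B = -2  ✓
Hence u(x, t) = t - 2 e^{x}.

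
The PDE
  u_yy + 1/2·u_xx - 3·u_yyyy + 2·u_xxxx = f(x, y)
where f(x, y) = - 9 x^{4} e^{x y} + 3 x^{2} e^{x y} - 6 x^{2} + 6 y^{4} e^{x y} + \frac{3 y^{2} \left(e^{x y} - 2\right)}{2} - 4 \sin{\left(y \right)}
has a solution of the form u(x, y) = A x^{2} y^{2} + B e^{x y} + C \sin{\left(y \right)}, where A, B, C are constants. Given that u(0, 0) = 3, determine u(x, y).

Substitute the ansatz u = A x^{2} y^{2} + B e^{x y} + C \sin{\left(y \right)} into the left-hand side.
Derivatives of the ansatz:
  u_yy = 2 A x^{2} + B x^{2} e^{x y} - C \sin{\left(y \right)}
  u_xx = 2 A y^{2} + B y^{2} e^{x y}
  u_yyyy = B x^{4} e^{x y} + C \sin{\left(y \right)}
  u_xxxx = B y^{4} e^{x y}
Term by term:
  u_yy = 2 A x^{2} + B x^{2} e^{x y} - C \sin{\left(y \right)}
  1/2·u_xx = A y^{2} + \frac{B y^{2} e^{x y}}{2}
  -3·u_yyyy = - 3 B x^{4} e^{x y} - 3 C \sin{\left(y \right)}
  2·u_xxxx = 2 B y^{4} e^{x y}
So the left-hand side equals
  2 A x^{2} + A y^{2} - 3 B x^{4} e^{x y} + B x^{2} e^{x y} + 2 B y^{4} e^{x y} + \frac{B y^{2} e^{x y}}{2} - 4 C \sin{\left(y \right)}
This must equal f(x, y) identically; expanded, f = - 9 x^{4} e^{x y} + 3 x^{2} e^{x y} - 6 x^{2} + 6 y^{4} e^{x y} + \frac{3 y^{2} e^{x y}}{2} - 3 y^{2} - 4 \sin{\left(y \right)}.
Matching coefficients of the independent functions:
  [x^{2}]:  2 A = -6
  [y^{2}]:  A = -3
  [x^{2} e^{x y}]:  B = 3
  [x^{4} e^{x y}]:  - 3 B = -9
  [y^{2} e^{x y}]:  \frac{B}{2} = \frac{3}{2}
  [y^{4} e^{x y}]:  2 B = 6
  [\sin{\left(y \right)}]:  - 4 C = -4
Solving: A = -3, B = 3, C = 1.
Check against the point condition:
  u(0, 0) = 3  ⟹  B = 3  ✓
Hence u(x, y) = - 3 x^{2} y^{2} + 3 e^{x y} + \sin{\left(y \right)}.

Answer: u(x, y) = - 3 x^{2} y^{2} + 3 e^{x y} + \sin{\left(y \right)}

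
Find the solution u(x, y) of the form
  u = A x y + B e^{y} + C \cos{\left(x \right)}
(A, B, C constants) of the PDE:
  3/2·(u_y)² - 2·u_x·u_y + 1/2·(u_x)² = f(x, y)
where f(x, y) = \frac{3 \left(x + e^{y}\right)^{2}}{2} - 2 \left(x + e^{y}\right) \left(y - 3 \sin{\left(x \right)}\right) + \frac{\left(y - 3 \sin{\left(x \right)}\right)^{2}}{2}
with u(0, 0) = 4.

Substitute the ansatz u = A x y + B e^{y} + C \cos{\left(x \right)} into the left-hand side.
Derivatives of the ansatz:
  u_y = A x + B e^{y}
  u_x = A y - C \sin{\left(x \right)}
Term by term:
  3/2·(u_y)² = \frac{3 A^{2} x^{2}}{2} + 3 A B x e^{y} + \frac{3 B^{2} e^{2 y}}{2}
  -2·u_x·u_y = - 2 A^{2} x y - 2 A B y e^{y} + 2 A C x \sin{\left(x \right)} + 2 B C e^{y} \sin{\left(x \right)}
  1/2·(u_x)² = \frac{A^{2} y^{2}}{2} - A C y \sin{\left(x \right)} + \frac{C^{2} \sin^{2}{\left(x \right)}}{2}
So the left-hand side equals
  \frac{3 A^{2} x^{2}}{2} - 2 A^{2} x y + \frac{A^{2} y^{2}}{2} + 3 A B x e^{y} - 2 A B y e^{y} + 2 A C x \sin{\left(x \right)} - A C y \sin{\left(x \right)} + \frac{3 B^{2} e^{2 y}}{2} + 2 B C e^{y} \sin{\left(x \right)} + \frac{C^{2} \sin^{2}{\left(x \right)}}{2}
This must equal f(x, y) identically; expanded, f = \frac{3 x^{2}}{2} - 2 x y + 3 x e^{y} + 6 x \sin{\left(x \right)} + \frac{y^{2}}{2} - 2 y e^{y} - 3 y \sin{\left(x \right)} + \frac{3 e^{2 y}}{2} + 6 e^{y} \sin{\left(x \right)} + \frac{9 \sin^{2}{\left(x \right)}}{2}.
Matching coefficients of the independent functions:
  [x^{2}]:  \frac{3 A^{2}}{2} = \frac{3}{2}
  [y^{2}]:  \frac{A^{2}}{2} = \frac{1}{2}
  [x y]:  - 2 A^{2} = -2
  [x e^{y}]:  3 A B = 3
  [x \sin{\left(x \right)}]:  2 A C = 6
  [y e^{y}]:  - 2 A B = -2
  [y \sin{\left(x \right)}]:  - A C = -3
  [e^{y} \sin{\left(x \right)}]:  2 B C = 6
  [e^{2 y}]:  \frac{3 B^{2}}{2} = \frac{3}{2}
  [\sin^{2}{\left(x \right)}]:  \frac{C^{2}}{2} = \frac{9}{2}
These equations allow (A, B, C) = (-1, -1, -3) or (1, 1, 3).
Impose the point condition(s):
  u(0, 0) = 4  ⟹  B + C = 4
Only A = 1, B = 1, C = 3 satisfies everything.
Hence u(x, y) = x y + e^{y} + 3 \cos{\left(x \right)}.

Answer: u(x, y) = x y + e^{y} + 3 \cos{\left(x \right)}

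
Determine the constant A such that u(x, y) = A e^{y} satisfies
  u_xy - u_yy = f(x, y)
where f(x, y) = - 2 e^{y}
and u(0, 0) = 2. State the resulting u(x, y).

Answer: u(x, y) = 2 e^{y}

Derivation:
Substitute the ansatz u = A e^{y} into the left-hand side.
Derivatives of the ansatz:
  u_xy = 0
  u_yy = A e^{y}
Term by term:
  u_xy = 0
  -u_yy = - A e^{y}
So the left-hand side equals
  - A e^{y}
This must equal f(x, y) = - 2 e^{y} identically.
Matching coefficients of the independent functions:
  [e^{y}]:  - A = -2
Solving: A = 2.
Check against the point condition:
  u(0, 0) = 2  ⟹  A = 2  ✓
Hence u(x, y) = 2 e^{y}.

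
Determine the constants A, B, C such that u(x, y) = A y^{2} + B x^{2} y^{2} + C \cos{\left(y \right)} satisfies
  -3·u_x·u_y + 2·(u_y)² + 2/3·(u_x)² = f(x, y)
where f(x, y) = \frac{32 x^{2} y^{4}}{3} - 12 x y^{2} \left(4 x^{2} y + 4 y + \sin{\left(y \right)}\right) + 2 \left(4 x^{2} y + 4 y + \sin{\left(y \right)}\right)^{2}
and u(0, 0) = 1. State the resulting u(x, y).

Substitute the ansatz u = A y^{2} + B x^{2} y^{2} + C \cos{\left(y \right)} into the left-hand side.
Derivatives of the ansatz:
  u_x = 2 B x y^{2}
  u_y = 2 A y + 2 B x^{2} y - C \sin{\left(y \right)}
Term by term:
  -3·u_x·u_y = - 12 A B x y^{3} - 12 B^{2} x^{3} y^{3} + 6 B C x y^{2} \sin{\left(y \right)}
  2·(u_y)² = 8 A^{2} y^{2} + 16 A B x^{2} y^{2} - 8 A C y \sin{\left(y \right)} + 8 B^{2} x^{4} y^{2} - 8 B C x^{2} y \sin{\left(y \right)} + 2 C^{2} \sin^{2}{\left(y \right)}
  2/3·(u_x)² = \frac{8 B^{2} x^{2} y^{4}}{3}
So the left-hand side equals
  8 A^{2} y^{2} + 16 A B x^{2} y^{2} - 12 A B x y^{3} - 8 A C y \sin{\left(y \right)} + 8 B^{2} x^{4} y^{2} - 12 B^{2} x^{3} y^{3} + \frac{8 B^{2} x^{2} y^{4}}{3} - 8 B C x^{2} y \sin{\left(y \right)} + 6 B C x y^{2} \sin{\left(y \right)} + 2 C^{2} \sin^{2}{\left(y \right)}
This must equal f(x, y) identically; expanded, f = 32 x^{4} y^{2} - 48 x^{3} y^{3} + \frac{32 x^{2} y^{4}}{3} + 64 x^{2} y^{2} + 16 x^{2} y \sin{\left(y \right)} - 48 x y^{3} - 12 x y^{2} \sin{\left(y \right)} + 32 y^{2} + 16 y \sin{\left(y \right)} + 2 \sin^{2}{\left(y \right)}.
Matching coefficients of the independent functions:
  [y^{2}]:  8 A^{2} = 32
  [x y^{3}]:  - 12 A B = -48
  [x^{2} y^{2}]:  16 A B = 64
  [x^{2} y^{4}]:  \frac{8 B^{2}}{3} = \frac{32}{3}
  [x^{3} y^{3}]:  - 12 B^{2} = -48
  [x^{4} y^{2}]:  8 B^{2} = 32
  [y \sin{\left(y \right)}]:  - 8 A C = 16
  [x y^{2} \sin{\left(y \right)}]:  6 B C = -12
  [x^{2} y \sin{\left(y \right)}]:  - 8 B C = 16
  [\sin^{2}{\left(y \right)}]:  2 C^{2} = 2
These equations allow (A, B, C) = (-2, -2, 1) or (2, 2, -1).
Impose the point condition(s):
  u(0, 0) = 1  ⟹  C = 1
Only A = -2, B = -2, C = 1 satisfies everything.
Hence u(x, y) = - 2 x^{2} y^{2} - 2 y^{2} + \cos{\left(y \right)}.

Answer: u(x, y) = - 2 x^{2} y^{2} - 2 y^{2} + \cos{\left(y \right)}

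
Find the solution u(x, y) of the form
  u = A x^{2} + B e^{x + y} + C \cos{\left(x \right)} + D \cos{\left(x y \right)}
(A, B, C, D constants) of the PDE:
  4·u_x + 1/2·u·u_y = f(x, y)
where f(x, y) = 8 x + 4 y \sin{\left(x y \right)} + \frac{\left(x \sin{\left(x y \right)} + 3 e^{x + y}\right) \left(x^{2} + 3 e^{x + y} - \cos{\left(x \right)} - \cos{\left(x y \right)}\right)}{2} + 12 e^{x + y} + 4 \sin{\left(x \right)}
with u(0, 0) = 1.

Substitute the ansatz u = A x^{2} + B e^{x + y} + C \cos{\left(x \right)} + D \cos{\left(x y \right)} into the left-hand side.
Derivatives of the ansatz:
  u_x = 2 A x + B e^{x} e^{y} - C \sin{\left(x \right)} - D y \sin{\left(x y \right)}
  u_y = B e^{x} e^{y} - D x \sin{\left(x y \right)}
Term by term:
  4·u_x = 8 A x + 4 B e^{x} e^{y} - 4 C \sin{\left(x \right)} - 4 D y \sin{\left(x y \right)}
  1/2·u·u_y = \frac{A B x^{2} e^{x} e^{y}}{2} - \frac{A D x^{3} \sin{\left(x y \right)}}{2} + \frac{B^{2} e^{2 x} e^{2 y}}{2} + \frac{B C e^{x} e^{y} \cos{\left(x \right)}}{2} - \frac{B D x e^{x} e^{y} \sin{\left(x y \right)}}{2} + \frac{B D e^{x} e^{y} \cos{\left(x y \right)}}{2} - \frac{C D x \sin{\left(x y \right)} \cos{\left(x \right)}}{2} - \frac{D^{2} x \sin{\left(x y \right)} \cos{\left(x y \right)}}{2}
So the left-hand side equals
  \frac{A B x^{2} e^{x} e^{y}}{2} - \frac{A D x^{3} \sin{\left(x y \right)}}{2} + 8 A x + \frac{B^{2} e^{2 x} e^{2 y}}{2} + \frac{B C e^{x} e^{y} \cos{\left(x \right)}}{2} - \frac{B D x e^{x} e^{y} \sin{\left(x y \right)}}{2} + \frac{B D e^{x} e^{y} \cos{\left(x y \right)}}{2} + 4 B e^{x} e^{y} - \frac{C D x \sin{\left(x y \right)} \cos{\left(x \right)}}{2} - 4 C \sin{\left(x \right)} - \frac{D^{2} x \sin{\left(x y \right)} \cos{\left(x y \right)}}{2} - 4 D y \sin{\left(x y \right)}
This must equal f(x, y) identically; expanded, f = \frac{x^{3} \sin{\left(x y \right)}}{2} + \frac{3 x^{2} e^{x} e^{y}}{2} + \frac{3 x e^{x} e^{y} \sin{\left(x y \right)}}{2} - \frac{x \sin{\left(x y \right)} \cos{\left(x \right)}}{2} - \frac{x \sin{\left(x y \right)} \cos{\left(x y \right)}}{2} + 8 x + 4 y \sin{\left(x y \right)} + \frac{9 e^{2 x} e^{2 y}}{2} - \frac{3 e^{x} e^{y} \cos{\left(x \right)}}{2} - \frac{3 e^{x} e^{y} \cos{\left(x y \right)}}{2} + 12 e^{x} e^{y} + 4 \sin{\left(x \right)}.
Matching coefficients of the independent functions:
  [x]:  8 A = 8
  [x^{3} \sin{\left(x y \right)}]:  - \frac{A D}{2} = \frac{1}{2}
  [y \sin{\left(x y \right)}]:  - 4 D = 4
  [e^{x} e^{y}]:  4 B = 12
  [e^{2 x} e^{2 y}]:  \frac{B^{2}}{2} = \frac{9}{2}
  [x \sin{\left(x y \right)} \cos{\left(x \right)}]:  - \frac{C D}{2} = - \frac{1}{2}
  [x \sin{\left(x y \right)} \cos{\left(x y \right)}]:  - \frac{D^{2}}{2} = - \frac{1}{2}
  [x^{2} e^{x} e^{y}]:  \frac{A B}{2} = \frac{3}{2}
  [e^{x} e^{y} \cos{\left(x \right)}]:  \frac{B C}{2} = - \frac{3}{2}
  [e^{x} e^{y} \cos{\left(x y \right)}]:  \frac{B D}{2} = - \frac{3}{2}
  [x e^{x} e^{y} \sin{\left(x y \right)}]:  - \frac{B D}{2} = \frac{3}{2}
  [\sin{\left(x \right)}]:  - 4 C = 4
Solving: A = 1, B = 3, C = -1, D = -1.
Check against the point condition:
  u(0, 0) = 1  ⟹  B + C + D = 1  ✓
Hence u(x, y) = x^{2} + 3 e^{x + y} - \cos{\left(x \right)} - \cos{\left(x y \right)}.

Answer: u(x, y) = x^{2} + 3 e^{x + y} - \cos{\left(x \right)} - \cos{\left(x y \right)}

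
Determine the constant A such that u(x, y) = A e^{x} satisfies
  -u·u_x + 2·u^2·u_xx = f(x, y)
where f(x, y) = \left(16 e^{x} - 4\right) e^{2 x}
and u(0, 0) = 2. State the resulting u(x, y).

Substitute the ansatz u = A e^{x} into the left-hand side.
Derivatives of the ansatz:
  u_x = A e^{x}
  u_xx = A e^{x}
Term by term:
  -u·u_x = - A^{2} e^{2 x}
  2·u^2·u_xx = 2 A^{3} e^{3 x}
So the left-hand side equals
  2 A^{3} e^{3 x} - A^{2} e^{2 x}
This must equal f(x, y) = \left(16 e^{x} - 4\right) e^{2 x} identically.
Matching coefficients of the independent functions:
  [e^{2 x}]:  - A^{2} = -4
  [e^{3 x}]:  2 A^{3} = 16
Solving: A = 2.
Check against the point condition:
  u(0, 0) = 2  ⟹  A = 2  ✓
Hence u(x, y) = 2 e^{x}.

Answer: u(x, y) = 2 e^{x}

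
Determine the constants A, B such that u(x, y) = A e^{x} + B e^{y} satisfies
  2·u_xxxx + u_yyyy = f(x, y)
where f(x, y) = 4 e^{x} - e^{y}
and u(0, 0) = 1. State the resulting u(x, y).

Substitute the ansatz u = A e^{x} + B e^{y} into the left-hand side.
Derivatives of the ansatz:
  u_xxxx = A e^{x}
  u_yyyy = B e^{y}
Term by term:
  2·u_xxxx = 2 A e^{x}
  u_yyyy = B e^{y}
So the left-hand side equals
  2 A e^{x} + B e^{y}
This must equal f(x, y) = 4 e^{x} - e^{y} identically.
Matching coefficients of the independent functions:
  [e^{x}]:  2 A = 4
  [e^{y}]:  B = -1
Solving: A = 2, B = -1.
Check against the point condition:
  u(0, 0) = 1  ⟹  A + B = 1  ✓
Hence u(x, y) = 2 e^{x} - e^{y}.

Answer: u(x, y) = 2 e^{x} - e^{y}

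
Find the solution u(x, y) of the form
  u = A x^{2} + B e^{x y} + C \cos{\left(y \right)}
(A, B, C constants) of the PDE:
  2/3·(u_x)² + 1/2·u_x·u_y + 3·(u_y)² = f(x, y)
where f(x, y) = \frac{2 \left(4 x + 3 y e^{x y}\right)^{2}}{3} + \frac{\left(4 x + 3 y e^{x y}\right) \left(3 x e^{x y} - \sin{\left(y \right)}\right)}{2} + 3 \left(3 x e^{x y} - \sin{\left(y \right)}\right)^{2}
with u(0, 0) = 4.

Answer: u(x, y) = 2 x^{2} + 3 e^{x y} + \cos{\left(y \right)}

Derivation:
Substitute the ansatz u = A x^{2} + B e^{x y} + C \cos{\left(y \right)} into the left-hand side.
Derivatives of the ansatz:
  u_x = 2 A x + B y e^{x y}
  u_y = B x e^{x y} - C \sin{\left(y \right)}
Term by term:
  2/3·(u_x)² = \frac{8 A^{2} x^{2}}{3} + \frac{8 A B x y e^{x y}}{3} + \frac{2 B^{2} y^{2} e^{2 x y}}{3}
  1/2·u_x·u_y = A B x^{2} e^{x y} - A C x \sin{\left(y \right)} + \frac{B^{2} x y e^{2 x y}}{2} - \frac{B C y e^{x y} \sin{\left(y \right)}}{2}
  3·(u_y)² = 3 B^{2} x^{2} e^{2 x y} - 6 B C x e^{x y} \sin{\left(y \right)} + 3 C^{2} \sin^{2}{\left(y \right)}
So the left-hand side equals
  \frac{8 A^{2} x^{2}}{3} + A B x^{2} e^{x y} + \frac{8 A B x y e^{x y}}{3} - A C x \sin{\left(y \right)} + 3 B^{2} x^{2} e^{2 x y} + \frac{B^{2} x y e^{2 x y}}{2} + \frac{2 B^{2} y^{2} e^{2 x y}}{3} - 6 B C x e^{x y} \sin{\left(y \right)} - \frac{B C y e^{x y} \sin{\left(y \right)}}{2} + 3 C^{2} \sin^{2}{\left(y \right)}
This must equal f(x, y) identically; expanded, f = 27 x^{2} e^{2 x y} + 6 x^{2} e^{x y} + \frac{32 x^{2}}{3} + \frac{9 x y e^{2 x y}}{2} + 16 x y e^{x y} - 18 x e^{x y} \sin{\left(y \right)} - 2 x \sin{\left(y \right)} + 6 y^{2} e^{2 x y} - \frac{3 y e^{x y} \sin{\left(y \right)}}{2} + 3 \sin^{2}{\left(y \right)}.
Matching coefficients of the independent functions:
  [x^{2}]:  \frac{8 A^{2}}{3} = \frac{32}{3}
  [x \sin{\left(y \right)}]:  - A C = -2
  [x^{2} e^{x y}]:  A B = 6
  [x^{2} e^{2 x y}]:  3 B^{2} = 27
  [y^{2} e^{2 x y}]:  \frac{2 B^{2}}{3} = 6
  [x y e^{x y}]:  \frac{8 A B}{3} = 16
  [x y e^{2 x y}]:  \frac{B^{2}}{2} = \frac{9}{2}
  [x e^{x y} \sin{\left(y \right)}]:  - 6 B C = -18
  [y e^{x y} \sin{\left(y \right)}]:  - \frac{B C}{2} = - \frac{3}{2}
  [\sin^{2}{\left(y \right)}]:  3 C^{2} = 3
These equations allow (A, B, C) = (-2, -3, -1) or (2, 3, 1).
Impose the point condition(s):
  u(0, 0) = 4  ⟹  B + C = 4
Only A = 2, B = 3, C = 1 satisfies everything.
Hence u(x, y) = 2 x^{2} + 3 e^{x y} + \cos{\left(y \right)}.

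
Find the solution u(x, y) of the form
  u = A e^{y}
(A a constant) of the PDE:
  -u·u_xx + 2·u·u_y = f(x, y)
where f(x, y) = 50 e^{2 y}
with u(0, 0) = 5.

Substitute the ansatz u = A e^{y} into the left-hand side.
Derivatives of the ansatz:
  u_xx = 0
  u_y = A e^{y}
Term by term:
  -u·u_xx = 0
  2·u·u_y = 2 A^{2} e^{2 y}
So the left-hand side equals
  2 A^{2} e^{2 y}
This must equal f(x, y) = 50 e^{2 y} identically.
Matching coefficients of the independent functions:
  [e^{2 y}]:  2 A^{2} = 50
These equations allow (A) = (-5) or (5).
Impose the point condition(s):
  u(0, 0) = 5  ⟹  A = 5
Only A = 5 satisfies everything.
Hence u(x, y) = 5 e^{y}.

Answer: u(x, y) = 5 e^{y}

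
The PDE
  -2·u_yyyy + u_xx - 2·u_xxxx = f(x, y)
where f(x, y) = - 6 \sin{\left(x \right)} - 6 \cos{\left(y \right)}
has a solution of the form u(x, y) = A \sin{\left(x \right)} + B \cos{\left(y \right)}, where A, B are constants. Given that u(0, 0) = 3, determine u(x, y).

Substitute the ansatz u = A \sin{\left(x \right)} + B \cos{\left(y \right)} into the left-hand side.
Derivatives of the ansatz:
  u_yyyy = B \cos{\left(y \right)}
  u_xx = - A \sin{\left(x \right)}
  u_xxxx = A \sin{\left(x \right)}
Term by term:
  -2·u_yyyy = - 2 B \cos{\left(y \right)}
  u_xx = - A \sin{\left(x \right)}
  -2·u_xxxx = - 2 A \sin{\left(x \right)}
So the left-hand side equals
  - 3 A \sin{\left(x \right)} - 2 B \cos{\left(y \right)}
This must equal f(x, y) = - 6 \sin{\left(x \right)} - 6 \cos{\left(y \right)} identically.
Matching coefficients of the independent functions:
  [\sin{\left(x \right)}]:  - 3 A = -6
  [\cos{\left(y \right)}]:  - 2 B = -6
Solving: A = 2, B = 3.
Check against the point condition:
  u(0, 0) = 3  ⟹  B = 3  ✓
Hence u(x, y) = 2 \sin{\left(x \right)} + 3 \cos{\left(y \right)}.

Answer: u(x, y) = 2 \sin{\left(x \right)} + 3 \cos{\left(y \right)}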